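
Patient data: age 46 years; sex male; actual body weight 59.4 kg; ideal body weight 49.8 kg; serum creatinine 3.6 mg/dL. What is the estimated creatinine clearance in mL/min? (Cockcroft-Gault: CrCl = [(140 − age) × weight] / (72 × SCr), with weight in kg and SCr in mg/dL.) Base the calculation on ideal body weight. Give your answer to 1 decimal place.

18.1 mL/min

CrCl = (140 − 46) × 49.8 / (72 × 3.6) = 4681.2 / 259.20 ≈ 18.1 mL/min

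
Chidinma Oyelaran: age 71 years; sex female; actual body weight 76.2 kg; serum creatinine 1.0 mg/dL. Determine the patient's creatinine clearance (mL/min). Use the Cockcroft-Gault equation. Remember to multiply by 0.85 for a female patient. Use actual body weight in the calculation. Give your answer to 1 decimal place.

CrCl = (140 − 71) × 76.2 / (72 × 1) × 0.85 = 5257.8 / 72.00 × 0.85 ≈ 62.1 mL/min

62.1 mL/min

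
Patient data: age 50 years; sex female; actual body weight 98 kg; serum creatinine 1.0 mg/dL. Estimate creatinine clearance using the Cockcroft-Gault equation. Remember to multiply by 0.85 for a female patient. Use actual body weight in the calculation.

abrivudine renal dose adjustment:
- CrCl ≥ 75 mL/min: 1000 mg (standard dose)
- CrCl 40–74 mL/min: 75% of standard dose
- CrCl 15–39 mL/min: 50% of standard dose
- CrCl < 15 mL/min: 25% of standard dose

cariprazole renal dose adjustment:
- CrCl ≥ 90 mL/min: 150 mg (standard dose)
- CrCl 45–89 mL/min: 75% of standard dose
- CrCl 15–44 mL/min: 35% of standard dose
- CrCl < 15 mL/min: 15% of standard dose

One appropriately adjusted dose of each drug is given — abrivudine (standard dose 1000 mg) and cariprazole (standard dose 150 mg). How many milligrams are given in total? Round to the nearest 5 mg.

CrCl = (140 − 50) × 98 / (72 × 1) × 0.85 = 8820.0 / 72.00 × 0.85 ≈ 104.1 mL/min
CrCl ≈ 104 mL/min.
abrivudine: ≥ 75 mL/min → 100% of 1000 mg = 1000 mg.
cariprazole: ≥ 90 mL/min → 100% of 150 mg = 150 mg.
Total = 1000 + 150 = 1150 mg.

1150 mg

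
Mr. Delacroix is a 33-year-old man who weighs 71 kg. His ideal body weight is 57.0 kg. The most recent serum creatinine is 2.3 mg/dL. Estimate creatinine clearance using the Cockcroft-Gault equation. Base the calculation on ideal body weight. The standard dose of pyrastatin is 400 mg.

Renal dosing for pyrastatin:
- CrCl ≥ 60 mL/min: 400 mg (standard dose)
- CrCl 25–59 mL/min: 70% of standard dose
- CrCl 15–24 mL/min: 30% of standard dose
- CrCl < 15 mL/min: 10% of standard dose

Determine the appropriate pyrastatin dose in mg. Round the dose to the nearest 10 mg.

CrCl = (140 − 33) × 57 / (72 × 2.3) = 6099.0 / 165.60 ≈ 36.8 mL/min
CrCl ≈ 37 mL/min → bracket 25–59 mL/min.
70% of 400 mg = 280 mg

280 mg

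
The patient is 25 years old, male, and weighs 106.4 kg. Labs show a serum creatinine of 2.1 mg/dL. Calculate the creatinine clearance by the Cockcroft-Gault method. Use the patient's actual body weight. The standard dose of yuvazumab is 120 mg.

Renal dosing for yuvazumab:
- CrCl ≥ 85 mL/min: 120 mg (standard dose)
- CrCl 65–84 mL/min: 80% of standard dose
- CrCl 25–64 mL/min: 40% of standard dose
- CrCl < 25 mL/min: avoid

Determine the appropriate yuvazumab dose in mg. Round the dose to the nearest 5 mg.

CrCl = (140 − 25) × 106.4 / (72 × 2.1) = 12236.0 / 151.20 ≈ 80.9 mL/min
CrCl ≈ 81 mL/min → bracket 65–84 mL/min.
80% of 120 mg = 96 mg → 95 mg

95 mg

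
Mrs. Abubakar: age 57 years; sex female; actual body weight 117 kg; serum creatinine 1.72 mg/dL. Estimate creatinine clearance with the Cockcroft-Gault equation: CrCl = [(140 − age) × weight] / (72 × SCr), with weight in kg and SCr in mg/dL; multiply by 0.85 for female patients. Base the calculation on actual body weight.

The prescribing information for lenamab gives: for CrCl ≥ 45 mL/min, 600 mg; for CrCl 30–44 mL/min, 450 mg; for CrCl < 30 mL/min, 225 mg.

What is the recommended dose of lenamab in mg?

600 mg

CrCl = (140 − 57) × 117 / (72 × 1.72) × 0.85 = 9711.0 / 123.84 × 0.85 ≈ 66.7 mL/min
CrCl ≈ 67 mL/min → bracket ≥ 45 mL/min.
Dose for this bracket: 600 mg.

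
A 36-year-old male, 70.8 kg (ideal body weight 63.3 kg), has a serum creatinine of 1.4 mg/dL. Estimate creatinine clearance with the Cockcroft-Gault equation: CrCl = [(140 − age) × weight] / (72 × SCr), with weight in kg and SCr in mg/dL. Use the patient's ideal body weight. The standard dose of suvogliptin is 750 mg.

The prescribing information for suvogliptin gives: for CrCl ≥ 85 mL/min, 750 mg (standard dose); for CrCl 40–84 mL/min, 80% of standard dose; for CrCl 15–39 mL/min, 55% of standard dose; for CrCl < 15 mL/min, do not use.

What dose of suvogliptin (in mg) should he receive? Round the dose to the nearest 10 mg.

600 mg

CrCl = (140 − 36) × 63.3 / (72 × 1.4) = 6583.2 / 100.80 ≈ 65.3 mL/min
CrCl ≈ 65 mL/min → bracket 40–84 mL/min.
80% of 750 mg = 600 mg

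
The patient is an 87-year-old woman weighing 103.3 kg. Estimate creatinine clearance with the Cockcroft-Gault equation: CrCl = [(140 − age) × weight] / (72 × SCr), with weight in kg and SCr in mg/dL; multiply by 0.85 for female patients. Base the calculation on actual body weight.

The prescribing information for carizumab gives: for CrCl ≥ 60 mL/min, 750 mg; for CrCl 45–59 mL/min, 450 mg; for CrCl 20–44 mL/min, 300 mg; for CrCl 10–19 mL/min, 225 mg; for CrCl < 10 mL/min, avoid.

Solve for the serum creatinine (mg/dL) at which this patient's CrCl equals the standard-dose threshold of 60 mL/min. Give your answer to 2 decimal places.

1.08 mg/dL

Standard dose requires CrCl ≥ 60 mL/min.
Set (140 − 87) × 103.3 × 0.85 / (72 × SCr) = 60
SCr = (140 − 87) × 103.3 × 0.85 / (72 × 60) = 1.077 mg/dL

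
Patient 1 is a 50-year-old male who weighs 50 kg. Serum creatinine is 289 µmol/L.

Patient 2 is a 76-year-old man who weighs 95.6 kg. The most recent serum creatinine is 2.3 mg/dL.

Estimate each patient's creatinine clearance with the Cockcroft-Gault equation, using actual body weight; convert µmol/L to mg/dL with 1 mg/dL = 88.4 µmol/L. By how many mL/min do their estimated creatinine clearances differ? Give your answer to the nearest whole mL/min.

18 mL/min

Patient 1: SCr = 289 / 88.4 = 3.269 mg/dL
Patient 1: CrCl = (140 − 50) × 50 / (72 × 3.269) = 4500.0 / 235.37 ≈ 19.1 mL/min
Patient 2: CrCl = (140 − 76) × 95.6 / (72 × 2.3) = 6118.4 / 165.60 ≈ 36.9 mL/min
|19.1 − 36.9| = 17.8 mL/min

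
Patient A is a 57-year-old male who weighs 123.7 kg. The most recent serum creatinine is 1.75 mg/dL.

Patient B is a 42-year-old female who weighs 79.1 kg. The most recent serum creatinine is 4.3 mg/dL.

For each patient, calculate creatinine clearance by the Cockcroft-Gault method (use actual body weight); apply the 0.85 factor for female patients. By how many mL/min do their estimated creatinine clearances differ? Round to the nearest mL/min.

60 mL/min

Patient A: CrCl = (140 − 57) × 123.7 / (72 × 1.75) = 10267.1 / 126.00 ≈ 81.5 mL/min
Patient B: CrCl = (140 − 42) × 79.1 / (72 × 4.3) × 0.85 = 7751.8 / 309.60 × 0.85 ≈ 21.3 mL/min
|81.5 − 21.3| = 60.2 mL/min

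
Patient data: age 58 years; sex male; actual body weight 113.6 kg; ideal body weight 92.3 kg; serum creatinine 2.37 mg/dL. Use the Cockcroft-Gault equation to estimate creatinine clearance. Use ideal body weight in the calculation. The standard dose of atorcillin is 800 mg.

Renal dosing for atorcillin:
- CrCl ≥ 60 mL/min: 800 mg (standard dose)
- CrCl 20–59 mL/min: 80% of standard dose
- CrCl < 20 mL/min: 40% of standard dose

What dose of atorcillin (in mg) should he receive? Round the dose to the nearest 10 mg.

640 mg

CrCl = (140 − 58) × 92.3 / (72 × 2.37) = 7568.6 / 170.64 ≈ 44.4 mL/min
CrCl ≈ 44 mL/min → bracket 20–59 mL/min.
80% of 800 mg = 640 mg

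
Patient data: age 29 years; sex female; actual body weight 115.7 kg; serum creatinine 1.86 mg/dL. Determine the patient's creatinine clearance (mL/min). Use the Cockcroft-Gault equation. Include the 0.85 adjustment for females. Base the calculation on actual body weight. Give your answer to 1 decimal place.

CrCl = (140 − 29) × 115.7 / (72 × 1.86) × 0.85 = 12842.7 / 133.92 × 0.85 ≈ 81.5 mL/min

81.5 mL/min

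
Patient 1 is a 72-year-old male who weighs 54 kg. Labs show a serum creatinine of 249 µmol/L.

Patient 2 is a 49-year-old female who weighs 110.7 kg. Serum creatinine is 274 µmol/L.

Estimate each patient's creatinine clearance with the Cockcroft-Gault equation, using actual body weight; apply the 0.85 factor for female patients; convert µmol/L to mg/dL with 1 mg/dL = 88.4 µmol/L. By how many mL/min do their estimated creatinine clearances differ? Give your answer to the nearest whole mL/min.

Patient 1: SCr = 249 / 88.4 = 2.817 mg/dL
Patient 1: CrCl = (140 − 72) × 54 / (72 × 2.817) = 3672.0 / 202.82 ≈ 18.1 mL/min
Patient 2: SCr = 274 / 88.4 = 3.1 mg/dL
Patient 2: CrCl = (140 − 49) × 110.7 / (72 × 3.1) × 0.85 = 10073.7 / 223.20 × 0.85 ≈ 38.4 mL/min
|18.1 − 38.4| = 20.3 mL/min

20 mL/min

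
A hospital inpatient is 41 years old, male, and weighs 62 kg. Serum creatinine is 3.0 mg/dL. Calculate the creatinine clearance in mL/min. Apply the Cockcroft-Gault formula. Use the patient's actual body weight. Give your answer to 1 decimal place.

CrCl = (140 − 41) × 62 / (72 × 3) = 6138.0 / 216.00 ≈ 28.4 mL/min

28.4 mL/min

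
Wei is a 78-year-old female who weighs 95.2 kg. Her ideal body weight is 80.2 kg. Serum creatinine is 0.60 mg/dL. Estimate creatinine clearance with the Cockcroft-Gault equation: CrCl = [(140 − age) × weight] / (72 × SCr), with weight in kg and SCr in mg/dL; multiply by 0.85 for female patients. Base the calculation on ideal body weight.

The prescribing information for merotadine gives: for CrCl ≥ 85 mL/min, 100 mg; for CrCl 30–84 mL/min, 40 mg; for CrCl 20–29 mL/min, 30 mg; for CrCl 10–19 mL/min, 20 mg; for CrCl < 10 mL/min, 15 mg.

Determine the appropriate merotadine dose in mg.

CrCl = (140 − 78) × 80.2 / (72 × 0.6) × 0.85 = 4972.4 / 43.20 × 0.85 ≈ 97.8 mL/min
CrCl ≈ 98 mL/min → bracket ≥ 85 mL/min.
Dose for this bracket: 100 mg.

100 mg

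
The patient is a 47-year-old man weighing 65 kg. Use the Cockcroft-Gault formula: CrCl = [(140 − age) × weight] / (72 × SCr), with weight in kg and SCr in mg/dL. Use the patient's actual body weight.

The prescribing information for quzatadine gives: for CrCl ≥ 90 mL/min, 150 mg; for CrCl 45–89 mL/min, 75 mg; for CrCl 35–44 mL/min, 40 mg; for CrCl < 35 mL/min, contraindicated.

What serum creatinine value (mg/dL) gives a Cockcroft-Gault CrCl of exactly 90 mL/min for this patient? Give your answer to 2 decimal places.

Standard dose requires CrCl ≥ 90 mL/min.
Set (140 − 47) × 65 / (72 × SCr) = 90
SCr = (140 − 47) × 65 / (72 × 90) = 0.933 mg/dL

0.93 mg/dL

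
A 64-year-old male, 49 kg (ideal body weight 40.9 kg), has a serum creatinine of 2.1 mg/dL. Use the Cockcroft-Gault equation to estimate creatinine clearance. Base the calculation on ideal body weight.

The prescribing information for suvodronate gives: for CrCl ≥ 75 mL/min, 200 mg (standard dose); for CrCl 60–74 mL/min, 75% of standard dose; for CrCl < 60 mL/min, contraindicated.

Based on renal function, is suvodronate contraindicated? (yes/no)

CrCl = (140 − 64) × 40.9 / (72 × 2.1) = 3108.4 / 151.20 ≈ 20.6 mL/min
CrCl ≈ 21 mL/min, which is < 60 mL/min.

yes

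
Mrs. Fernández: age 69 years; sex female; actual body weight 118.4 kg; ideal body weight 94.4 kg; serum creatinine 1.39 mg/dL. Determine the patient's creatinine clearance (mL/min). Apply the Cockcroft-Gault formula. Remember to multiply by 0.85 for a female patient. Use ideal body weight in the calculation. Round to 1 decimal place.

CrCl = (140 − 69) × 94.4 / (72 × 1.39) × 0.85 = 6702.4 / 100.08 × 0.85 ≈ 56.9 mL/min

56.9 mL/min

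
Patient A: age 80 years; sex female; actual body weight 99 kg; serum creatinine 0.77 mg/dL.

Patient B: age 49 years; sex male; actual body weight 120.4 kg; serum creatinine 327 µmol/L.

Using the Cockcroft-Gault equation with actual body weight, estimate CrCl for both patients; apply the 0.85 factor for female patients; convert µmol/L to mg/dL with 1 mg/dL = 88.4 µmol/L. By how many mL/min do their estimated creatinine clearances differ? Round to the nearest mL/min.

Patient A: CrCl = (140 − 80) × 99 / (72 × 0.77) × 0.85 = 5940.0 / 55.44 × 0.85 ≈ 91.1 mL/min
Patient B: SCr = 327 / 88.4 = 3.699 mg/dL
Patient B: CrCl = (140 − 49) × 120.4 / (72 × 3.699) = 10956.4 / 266.33 ≈ 41.1 mL/min
|91.1 − 41.1| = 50.0 mL/min

50 mL/min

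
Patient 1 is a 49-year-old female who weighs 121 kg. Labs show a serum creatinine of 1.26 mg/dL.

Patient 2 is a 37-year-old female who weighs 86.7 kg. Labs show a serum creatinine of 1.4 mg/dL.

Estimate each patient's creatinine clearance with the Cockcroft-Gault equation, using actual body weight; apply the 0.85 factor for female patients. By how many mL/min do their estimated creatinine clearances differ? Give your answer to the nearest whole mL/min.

28 mL/min

Patient 1: CrCl = (140 − 49) × 121 / (72 × 1.26) × 0.85 = 11011.0 / 90.72 × 0.85 ≈ 103.2 mL/min
Patient 2: CrCl = (140 − 37) × 86.7 / (72 × 1.4) × 0.85 = 8930.1 / 100.80 × 0.85 ≈ 75.3 mL/min
|103.2 − 75.3| = 27.9 mL/min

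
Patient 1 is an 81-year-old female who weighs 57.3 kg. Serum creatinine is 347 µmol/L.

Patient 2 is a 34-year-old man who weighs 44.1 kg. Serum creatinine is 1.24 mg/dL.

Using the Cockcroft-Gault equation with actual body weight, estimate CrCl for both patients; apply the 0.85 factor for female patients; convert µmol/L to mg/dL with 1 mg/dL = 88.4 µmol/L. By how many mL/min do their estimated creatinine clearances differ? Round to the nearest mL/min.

42 mL/min

Patient 1: SCr = 347 / 88.4 = 3.925 mg/dL
Patient 1: CrCl = (140 − 81) × 57.3 / (72 × 3.925) × 0.85 = 3380.7 / 282.60 × 0.85 ≈ 10.2 mL/min
Patient 2: CrCl = (140 − 34) × 44.1 / (72 × 1.24) = 4674.6 / 89.28 ≈ 52.4 mL/min
|10.2 − 52.4| = 42.2 mL/min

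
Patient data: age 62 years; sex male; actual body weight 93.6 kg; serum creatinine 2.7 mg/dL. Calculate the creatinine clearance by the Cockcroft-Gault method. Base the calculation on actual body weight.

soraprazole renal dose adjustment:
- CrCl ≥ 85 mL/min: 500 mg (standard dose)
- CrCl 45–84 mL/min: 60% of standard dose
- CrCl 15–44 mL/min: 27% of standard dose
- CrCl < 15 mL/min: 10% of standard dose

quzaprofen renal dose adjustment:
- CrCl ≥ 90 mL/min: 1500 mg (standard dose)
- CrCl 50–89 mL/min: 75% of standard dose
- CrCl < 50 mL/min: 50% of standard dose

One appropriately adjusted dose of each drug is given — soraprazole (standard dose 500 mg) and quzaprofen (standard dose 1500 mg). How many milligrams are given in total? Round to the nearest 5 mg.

CrCl = (140 − 62) × 93.6 / (72 × 2.7) = 7300.8 / 194.40 ≈ 37.6 mL/min
CrCl ≈ 38 mL/min.
soraprazole: 15–44 mL/min → 27% of 500 mg = 135 mg.
quzaprofen: < 50 mL/min → 50% of 1500 mg = 750 mg.
Total = 135 + 750 = 885 mg.

885 mg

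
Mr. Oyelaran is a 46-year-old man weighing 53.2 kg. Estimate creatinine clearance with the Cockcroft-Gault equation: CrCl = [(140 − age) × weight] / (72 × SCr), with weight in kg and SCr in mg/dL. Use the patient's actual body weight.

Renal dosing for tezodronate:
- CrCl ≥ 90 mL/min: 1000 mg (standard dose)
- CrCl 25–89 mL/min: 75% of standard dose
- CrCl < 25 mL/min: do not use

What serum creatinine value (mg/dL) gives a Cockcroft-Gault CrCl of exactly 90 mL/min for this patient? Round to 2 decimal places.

0.77 mg/dL

Standard dose requires CrCl ≥ 90 mL/min.
Set (140 − 46) × 53.2 / (72 × SCr) = 90
SCr = (140 − 46) × 53.2 / (72 × 90) = 0.772 mg/dL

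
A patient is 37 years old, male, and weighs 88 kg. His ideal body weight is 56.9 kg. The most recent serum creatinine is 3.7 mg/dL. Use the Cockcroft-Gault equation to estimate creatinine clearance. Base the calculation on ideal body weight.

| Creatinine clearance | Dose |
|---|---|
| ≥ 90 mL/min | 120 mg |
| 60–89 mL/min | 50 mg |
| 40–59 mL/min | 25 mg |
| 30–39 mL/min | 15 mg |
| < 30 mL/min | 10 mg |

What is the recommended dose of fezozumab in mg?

10 mg

CrCl = (140 − 37) × 56.9 / (72 × 3.7) = 5860.7 / 266.40 ≈ 22.0 mL/min
CrCl ≈ 22 mL/min → bracket < 30 mL/min.
Dose for this bracket: 10 mg.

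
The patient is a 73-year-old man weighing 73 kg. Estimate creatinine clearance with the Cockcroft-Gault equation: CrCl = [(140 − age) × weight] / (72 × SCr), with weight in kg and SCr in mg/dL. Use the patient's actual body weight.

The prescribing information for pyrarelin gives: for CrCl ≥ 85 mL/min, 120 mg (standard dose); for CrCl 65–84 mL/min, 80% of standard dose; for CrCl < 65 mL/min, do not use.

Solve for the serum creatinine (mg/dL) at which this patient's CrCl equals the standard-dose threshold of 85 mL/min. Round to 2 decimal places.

Standard dose requires CrCl ≥ 85 mL/min.
Set (140 − 73) × 73 / (72 × SCr) = 85
SCr = (140 − 73) × 73 / (72 × 85) = 0.799 mg/dL

0.80 mg/dL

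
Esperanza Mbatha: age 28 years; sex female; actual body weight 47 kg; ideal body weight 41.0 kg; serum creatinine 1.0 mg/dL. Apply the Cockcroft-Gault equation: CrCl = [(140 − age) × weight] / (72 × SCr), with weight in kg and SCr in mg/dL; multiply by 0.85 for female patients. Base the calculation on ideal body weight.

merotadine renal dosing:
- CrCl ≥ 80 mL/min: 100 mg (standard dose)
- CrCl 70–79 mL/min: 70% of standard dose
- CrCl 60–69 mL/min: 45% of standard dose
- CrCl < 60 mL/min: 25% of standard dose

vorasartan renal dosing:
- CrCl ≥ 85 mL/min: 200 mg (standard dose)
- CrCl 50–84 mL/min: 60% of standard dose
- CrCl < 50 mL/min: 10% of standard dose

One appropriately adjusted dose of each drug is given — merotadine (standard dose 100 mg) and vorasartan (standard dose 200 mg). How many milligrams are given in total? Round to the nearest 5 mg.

145 mg

CrCl = (140 − 28) × 41 / (72 × 1) × 0.85 = 4592.0 / 72.00 × 0.85 ≈ 54.2 mL/min
CrCl ≈ 54 mL/min.
merotadine: < 60 mL/min → 25% of 100 mg = 25 mg.
vorasartan: 50–84 mL/min → 60% of 200 mg = 120 mg.
Total = 25 + 120 = 145 mg.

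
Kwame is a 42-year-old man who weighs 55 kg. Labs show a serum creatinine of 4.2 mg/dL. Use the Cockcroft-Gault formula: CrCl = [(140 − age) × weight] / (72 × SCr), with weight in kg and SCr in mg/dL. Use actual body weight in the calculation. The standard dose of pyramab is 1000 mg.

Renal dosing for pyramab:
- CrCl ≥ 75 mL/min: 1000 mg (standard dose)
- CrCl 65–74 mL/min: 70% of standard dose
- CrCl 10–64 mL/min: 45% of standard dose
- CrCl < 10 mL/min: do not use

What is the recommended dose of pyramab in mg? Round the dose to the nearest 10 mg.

450 mg

CrCl = (140 − 42) × 55 / (72 × 4.2) = 5390.0 / 302.40 ≈ 17.8 mL/min
CrCl ≈ 18 mL/min → bracket 10–64 mL/min.
45% of 1000 mg = 450 mg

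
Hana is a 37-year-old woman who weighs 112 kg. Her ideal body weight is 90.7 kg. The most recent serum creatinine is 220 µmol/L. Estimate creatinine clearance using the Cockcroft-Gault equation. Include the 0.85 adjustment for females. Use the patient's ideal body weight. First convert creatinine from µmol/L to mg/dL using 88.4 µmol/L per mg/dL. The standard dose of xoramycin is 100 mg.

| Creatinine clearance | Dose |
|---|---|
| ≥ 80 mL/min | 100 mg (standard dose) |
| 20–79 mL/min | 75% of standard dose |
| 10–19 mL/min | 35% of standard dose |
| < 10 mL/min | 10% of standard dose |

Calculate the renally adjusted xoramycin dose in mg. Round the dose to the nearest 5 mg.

SCr = 220 / 88.4 = 2.489 mg/dL
CrCl = (140 − 37) × 90.7 / (72 × 2.489) × 0.85 = 9342.1 / 179.21 × 0.85 ≈ 44.3 mL/min
CrCl ≈ 44 mL/min → bracket 20–79 mL/min.
75% of 100 mg = 75 mg

75 mg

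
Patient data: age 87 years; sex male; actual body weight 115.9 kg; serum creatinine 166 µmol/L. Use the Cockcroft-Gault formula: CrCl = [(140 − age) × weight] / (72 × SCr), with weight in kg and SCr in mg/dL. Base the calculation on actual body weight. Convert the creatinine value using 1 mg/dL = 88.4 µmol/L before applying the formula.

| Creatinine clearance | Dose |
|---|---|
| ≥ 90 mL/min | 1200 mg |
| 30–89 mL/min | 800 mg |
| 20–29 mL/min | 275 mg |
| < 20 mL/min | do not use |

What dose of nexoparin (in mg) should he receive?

800 mg

SCr = 166 / 88.4 = 1.878 mg/dL
CrCl = (140 − 87) × 115.9 / (72 × 1.878) = 6142.7 / 135.22 ≈ 45.4 mL/min
CrCl ≈ 45 mL/min → bracket 30–89 mL/min.
Dose for this bracket: 800 mg.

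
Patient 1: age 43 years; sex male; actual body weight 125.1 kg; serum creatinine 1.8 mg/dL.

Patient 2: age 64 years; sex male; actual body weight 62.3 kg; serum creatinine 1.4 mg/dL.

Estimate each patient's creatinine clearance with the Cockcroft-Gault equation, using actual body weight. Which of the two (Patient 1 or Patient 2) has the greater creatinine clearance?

Patient 1: CrCl = (140 − 43) × 125.1 / (72 × 1.8) = 12134.7 / 129.60 ≈ 93.6 mL/min
Patient 2: CrCl = (140 − 64) × 62.3 / (72 × 1.4) = 4734.8 / 100.80 ≈ 47.0 mL/min
93.6 vs 47.0 mL/min → Patient 1 is higher.

Patient 1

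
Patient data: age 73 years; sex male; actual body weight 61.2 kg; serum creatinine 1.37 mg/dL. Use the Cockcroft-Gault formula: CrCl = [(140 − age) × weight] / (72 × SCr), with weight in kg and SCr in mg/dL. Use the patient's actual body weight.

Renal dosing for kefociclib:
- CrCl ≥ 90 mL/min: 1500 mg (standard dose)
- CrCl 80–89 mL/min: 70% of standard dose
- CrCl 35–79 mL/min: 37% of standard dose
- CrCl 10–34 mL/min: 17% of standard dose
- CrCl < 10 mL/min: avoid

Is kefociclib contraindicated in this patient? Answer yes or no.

CrCl = (140 − 73) × 61.2 / (72 × 1.37) = 4100.4 / 98.64 ≈ 41.6 mL/min
CrCl ≈ 42 mL/min, which is ≥ 10 mL/min.

no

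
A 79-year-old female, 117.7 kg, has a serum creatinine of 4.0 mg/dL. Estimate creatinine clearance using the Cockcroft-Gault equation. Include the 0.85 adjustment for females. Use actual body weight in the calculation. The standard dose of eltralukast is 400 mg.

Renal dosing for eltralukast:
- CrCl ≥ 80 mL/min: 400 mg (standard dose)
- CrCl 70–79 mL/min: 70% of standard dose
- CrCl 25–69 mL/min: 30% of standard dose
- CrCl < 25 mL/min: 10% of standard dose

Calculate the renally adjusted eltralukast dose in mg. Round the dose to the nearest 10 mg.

CrCl = (140 − 79) × 117.7 / (72 × 4) × 0.85 = 7179.7 / 288.00 × 0.85 ≈ 21.2 mL/min
CrCl ≈ 21 mL/min → bracket < 25 mL/min.
10% of 400 mg = 40 mg

40 mg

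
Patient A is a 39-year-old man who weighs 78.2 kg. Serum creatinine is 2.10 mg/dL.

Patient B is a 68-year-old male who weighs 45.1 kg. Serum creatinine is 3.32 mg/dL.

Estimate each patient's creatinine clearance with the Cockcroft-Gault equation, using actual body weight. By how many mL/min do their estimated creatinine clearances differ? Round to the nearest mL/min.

39 mL/min

Patient A: CrCl = (140 − 39) × 78.2 / (72 × 2.1) = 7898.2 / 151.20 ≈ 52.2 mL/min
Patient B: CrCl = (140 − 68) × 45.1 / (72 × 3.32) = 3247.2 / 239.04 ≈ 13.6 mL/min
|52.2 − 13.6| = 38.6 mL/min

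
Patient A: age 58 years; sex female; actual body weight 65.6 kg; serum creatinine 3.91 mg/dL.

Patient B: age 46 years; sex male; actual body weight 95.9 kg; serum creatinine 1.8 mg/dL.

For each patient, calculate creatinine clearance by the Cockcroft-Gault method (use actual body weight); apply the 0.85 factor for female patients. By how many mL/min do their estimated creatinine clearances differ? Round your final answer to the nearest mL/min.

Patient A: CrCl = (140 − 58) × 65.6 / (72 × 3.91) × 0.85 = 5379.2 / 281.52 × 0.85 ≈ 16.2 mL/min
Patient B: CrCl = (140 − 46) × 95.9 / (72 × 1.8) = 9014.6 / 129.60 ≈ 69.6 mL/min
|16.2 − 69.6| = 53.4 mL/min

53 mL/min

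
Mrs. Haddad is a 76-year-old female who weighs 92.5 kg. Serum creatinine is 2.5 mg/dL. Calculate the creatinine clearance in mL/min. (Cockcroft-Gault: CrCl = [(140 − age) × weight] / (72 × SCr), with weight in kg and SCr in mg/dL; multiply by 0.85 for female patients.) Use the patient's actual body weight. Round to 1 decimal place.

CrCl = (140 − 76) × 92.5 / (72 × 2.5) × 0.85 = 5920.0 / 180.00 × 0.85 ≈ 28.0 mL/min

28.0 mL/min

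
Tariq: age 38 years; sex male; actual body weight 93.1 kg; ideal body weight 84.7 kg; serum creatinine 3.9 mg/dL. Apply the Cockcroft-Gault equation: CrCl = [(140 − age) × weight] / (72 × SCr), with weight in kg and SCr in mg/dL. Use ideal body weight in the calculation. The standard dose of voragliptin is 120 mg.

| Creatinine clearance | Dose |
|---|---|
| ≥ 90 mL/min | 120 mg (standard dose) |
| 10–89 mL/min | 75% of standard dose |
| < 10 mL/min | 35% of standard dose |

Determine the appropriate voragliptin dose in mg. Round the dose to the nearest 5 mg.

90 mg

CrCl = (140 − 38) × 84.7 / (72 × 3.9) = 8639.4 / 280.80 ≈ 30.8 mL/min
CrCl ≈ 31 mL/min → bracket 10–89 mL/min.
75% of 120 mg = 90 mg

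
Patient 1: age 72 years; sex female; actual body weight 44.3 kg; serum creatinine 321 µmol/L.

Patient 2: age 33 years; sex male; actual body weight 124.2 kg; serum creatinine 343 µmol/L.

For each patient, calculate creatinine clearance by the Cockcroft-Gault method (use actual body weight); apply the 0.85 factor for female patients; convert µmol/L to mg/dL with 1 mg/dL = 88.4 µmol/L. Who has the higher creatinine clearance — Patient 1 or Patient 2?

Patient 2

Patient 1: SCr = 321 / 88.4 = 3.631 mg/dL
Patient 1: CrCl = (140 − 72) × 44.3 / (72 × 3.631) × 0.85 = 3012.4 / 261.43 × 0.85 ≈ 9.8 mL/min
Patient 2: SCr = 343 / 88.4 = 3.88 mg/dL
Patient 2: CrCl = (140 − 33) × 124.2 / (72 × 3.88) = 13289.4 / 279.36 ≈ 47.6 mL/min
9.8 vs 47.6 mL/min → Patient 2 is higher.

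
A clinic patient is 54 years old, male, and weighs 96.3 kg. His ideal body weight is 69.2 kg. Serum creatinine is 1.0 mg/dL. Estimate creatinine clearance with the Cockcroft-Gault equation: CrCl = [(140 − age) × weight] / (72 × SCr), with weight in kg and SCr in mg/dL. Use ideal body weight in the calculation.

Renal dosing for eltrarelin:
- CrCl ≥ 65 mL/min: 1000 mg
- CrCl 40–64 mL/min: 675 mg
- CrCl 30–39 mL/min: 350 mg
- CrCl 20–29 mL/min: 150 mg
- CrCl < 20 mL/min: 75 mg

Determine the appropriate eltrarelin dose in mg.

CrCl = (140 − 54) × 69.2 / (72 × 1) = 5951.2 / 72.00 ≈ 82.7 mL/min
CrCl ≈ 83 mL/min → bracket ≥ 65 mL/min.
Dose for this bracket: 1000 mg.

1000 mg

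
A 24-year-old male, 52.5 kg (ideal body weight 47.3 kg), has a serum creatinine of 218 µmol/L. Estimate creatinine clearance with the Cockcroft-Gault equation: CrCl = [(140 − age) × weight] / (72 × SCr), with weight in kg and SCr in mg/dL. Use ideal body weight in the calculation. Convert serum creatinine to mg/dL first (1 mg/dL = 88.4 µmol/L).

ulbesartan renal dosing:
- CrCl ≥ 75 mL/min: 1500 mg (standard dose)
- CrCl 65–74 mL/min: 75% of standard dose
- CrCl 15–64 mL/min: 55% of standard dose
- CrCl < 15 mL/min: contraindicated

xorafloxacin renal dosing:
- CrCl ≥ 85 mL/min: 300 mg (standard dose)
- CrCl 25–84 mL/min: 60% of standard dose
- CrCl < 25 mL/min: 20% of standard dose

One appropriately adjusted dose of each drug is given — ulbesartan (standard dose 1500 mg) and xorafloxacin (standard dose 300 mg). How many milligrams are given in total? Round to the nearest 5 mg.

1005 mg

SCr = 218 / 88.4 = 2.466 mg/dL
CrCl = (140 − 24) × 47.3 / (72 × 2.466) = 5486.8 / 177.55 ≈ 30.9 mL/min
CrCl ≈ 31 mL/min.
ulbesartan: 15–64 mL/min → 55% of 1500 mg = 825 mg.
xorafloxacin: 25–84 mL/min → 60% of 300 mg = 180 mg.
Total = 825 + 180 = 1005 mg.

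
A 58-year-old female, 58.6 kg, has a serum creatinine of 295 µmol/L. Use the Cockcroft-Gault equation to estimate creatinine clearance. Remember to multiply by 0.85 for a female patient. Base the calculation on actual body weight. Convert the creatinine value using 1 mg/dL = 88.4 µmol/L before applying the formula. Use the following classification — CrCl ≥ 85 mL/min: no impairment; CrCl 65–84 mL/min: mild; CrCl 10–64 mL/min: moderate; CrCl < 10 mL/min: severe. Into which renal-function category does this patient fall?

moderate

SCr = 295 / 88.4 = 3.337 mg/dL
CrCl = (140 − 58) × 58.6 / (72 × 3.337) × 0.85 = 4805.2 / 240.26 × 0.85 ≈ 17.0 mL/min
17 mL/min falls in the 'moderate' range.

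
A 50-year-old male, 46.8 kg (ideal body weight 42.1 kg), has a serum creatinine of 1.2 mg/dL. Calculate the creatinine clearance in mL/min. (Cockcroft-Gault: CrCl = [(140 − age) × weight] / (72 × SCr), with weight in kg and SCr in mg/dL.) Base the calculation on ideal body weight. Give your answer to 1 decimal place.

CrCl = (140 − 50) × 42.1 / (72 × 1.2) = 3789.0 / 86.40 ≈ 43.9 mL/min

43.9 mL/min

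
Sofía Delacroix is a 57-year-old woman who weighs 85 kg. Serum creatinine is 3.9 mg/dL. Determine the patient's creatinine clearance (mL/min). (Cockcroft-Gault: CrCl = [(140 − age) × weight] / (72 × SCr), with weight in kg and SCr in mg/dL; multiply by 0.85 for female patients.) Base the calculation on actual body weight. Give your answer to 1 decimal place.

CrCl = (140 − 57) × 85 / (72 × 3.9) × 0.85 = 7055.0 / 280.80 × 0.85 ≈ 21.4 mL/min

21.4 mL/min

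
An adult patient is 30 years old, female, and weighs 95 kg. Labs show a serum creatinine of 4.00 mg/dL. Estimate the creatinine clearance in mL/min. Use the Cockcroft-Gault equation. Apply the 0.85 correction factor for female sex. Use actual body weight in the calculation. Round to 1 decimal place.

30.8 mL/min

CrCl = (140 − 30) × 95 / (72 × 4) × 0.85 = 10450.0 / 288.00 × 0.85 ≈ 30.8 mL/min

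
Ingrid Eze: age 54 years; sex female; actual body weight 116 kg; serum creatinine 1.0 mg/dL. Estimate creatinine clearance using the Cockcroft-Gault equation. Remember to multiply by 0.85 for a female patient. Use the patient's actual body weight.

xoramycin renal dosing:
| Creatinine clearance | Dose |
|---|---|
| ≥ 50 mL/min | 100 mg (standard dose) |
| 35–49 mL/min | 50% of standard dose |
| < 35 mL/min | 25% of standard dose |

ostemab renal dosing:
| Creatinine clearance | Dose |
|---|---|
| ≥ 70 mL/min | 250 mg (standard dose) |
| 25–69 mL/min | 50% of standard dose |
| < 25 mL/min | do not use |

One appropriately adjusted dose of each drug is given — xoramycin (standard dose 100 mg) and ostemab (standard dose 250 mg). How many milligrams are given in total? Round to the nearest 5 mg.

CrCl = (140 − 54) × 116 / (72 × 1) × 0.85 = 9976.0 / 72.00 × 0.85 ≈ 117.8 mL/min
CrCl ≈ 118 mL/min.
xoramycin: ≥ 50 mL/min → 100% of 100 mg = 100 mg.
ostemab: ≥ 70 mL/min → 100% of 250 mg = 250 mg.
Total = 100 + 250 = 350 mg.

350 mg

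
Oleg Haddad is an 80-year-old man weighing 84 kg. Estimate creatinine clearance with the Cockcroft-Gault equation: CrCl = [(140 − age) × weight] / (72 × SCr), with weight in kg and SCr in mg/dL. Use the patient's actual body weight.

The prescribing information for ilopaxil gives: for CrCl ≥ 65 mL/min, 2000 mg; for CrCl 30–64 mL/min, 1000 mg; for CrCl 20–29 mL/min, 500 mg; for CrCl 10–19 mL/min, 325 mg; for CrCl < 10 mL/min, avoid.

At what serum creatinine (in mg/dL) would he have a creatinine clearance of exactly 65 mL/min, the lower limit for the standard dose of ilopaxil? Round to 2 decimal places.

1.08 mg/dL

Standard dose requires CrCl ≥ 65 mL/min.
Set (140 − 80) × 84 / (72 × SCr) = 65
SCr = (140 − 80) × 84 / (72 × 65) = 1.077 mg/dL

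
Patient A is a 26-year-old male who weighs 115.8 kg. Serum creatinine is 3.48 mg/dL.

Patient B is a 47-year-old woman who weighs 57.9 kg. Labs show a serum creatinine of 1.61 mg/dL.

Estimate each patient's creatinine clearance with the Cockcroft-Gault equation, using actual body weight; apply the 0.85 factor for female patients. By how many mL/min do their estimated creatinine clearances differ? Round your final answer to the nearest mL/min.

13 mL/min

Patient A: CrCl = (140 − 26) × 115.8 / (72 × 3.48) = 13201.2 / 250.56 ≈ 52.7 mL/min
Patient B: CrCl = (140 − 47) × 57.9 / (72 × 1.61) × 0.85 = 5384.7 / 115.92 × 0.85 ≈ 39.5 mL/min
|52.7 − 39.5| = 13.2 mL/min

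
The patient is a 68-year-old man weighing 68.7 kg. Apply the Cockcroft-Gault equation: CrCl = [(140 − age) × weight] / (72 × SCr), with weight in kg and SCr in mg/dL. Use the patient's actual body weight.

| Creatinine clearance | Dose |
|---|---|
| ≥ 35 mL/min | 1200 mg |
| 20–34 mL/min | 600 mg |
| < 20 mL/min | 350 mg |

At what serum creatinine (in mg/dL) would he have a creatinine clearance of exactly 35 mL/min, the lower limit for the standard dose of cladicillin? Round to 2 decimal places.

1.96 mg/dL

Standard dose requires CrCl ≥ 35 mL/min.
Set (140 − 68) × 68.7 / (72 × SCr) = 35
SCr = (140 − 68) × 68.7 / (72 × 35) = 1.963 mg/dL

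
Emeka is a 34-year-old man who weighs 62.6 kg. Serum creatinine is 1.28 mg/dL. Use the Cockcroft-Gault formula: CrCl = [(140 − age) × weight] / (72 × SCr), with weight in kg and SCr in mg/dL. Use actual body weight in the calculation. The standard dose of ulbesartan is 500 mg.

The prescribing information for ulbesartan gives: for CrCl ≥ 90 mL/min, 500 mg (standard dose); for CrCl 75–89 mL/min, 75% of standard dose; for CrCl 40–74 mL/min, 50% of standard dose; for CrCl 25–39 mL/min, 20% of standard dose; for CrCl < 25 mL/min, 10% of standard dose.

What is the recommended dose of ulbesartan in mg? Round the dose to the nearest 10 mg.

250 mg

CrCl = (140 − 34) × 62.6 / (72 × 1.28) = 6635.6 / 92.16 ≈ 72.0 mL/min
CrCl ≈ 72 mL/min → bracket 40–74 mL/min.
50% of 500 mg = 250 mg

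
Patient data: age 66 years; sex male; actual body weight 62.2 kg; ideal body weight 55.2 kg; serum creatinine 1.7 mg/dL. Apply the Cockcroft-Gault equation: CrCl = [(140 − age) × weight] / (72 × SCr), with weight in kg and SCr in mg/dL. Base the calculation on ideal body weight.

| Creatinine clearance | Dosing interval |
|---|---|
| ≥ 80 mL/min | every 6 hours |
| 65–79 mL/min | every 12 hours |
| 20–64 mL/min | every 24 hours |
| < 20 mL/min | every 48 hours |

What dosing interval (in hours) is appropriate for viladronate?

CrCl = (140 − 66) × 55.2 / (72 × 1.7) = 4084.8 / 122.40 ≈ 33.4 mL/min
CrCl ≈ 33 mL/min → bracket 20–64 mL/min → every 24 hours.

every 24 hours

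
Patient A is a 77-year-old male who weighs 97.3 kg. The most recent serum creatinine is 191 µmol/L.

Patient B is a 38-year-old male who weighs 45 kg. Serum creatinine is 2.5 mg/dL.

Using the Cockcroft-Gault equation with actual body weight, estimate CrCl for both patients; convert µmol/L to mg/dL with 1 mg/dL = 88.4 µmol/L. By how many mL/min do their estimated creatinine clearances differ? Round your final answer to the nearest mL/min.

Patient A: SCr = 191 / 88.4 = 2.161 mg/dL
Patient A: CrCl = (140 − 77) × 97.3 / (72 × 2.161) = 6129.9 / 155.59 ≈ 39.4 mL/min
Patient B: CrCl = (140 − 38) × 45 / (72 × 2.5) = 4590.0 / 180.00 ≈ 25.5 mL/min
|39.4 − 25.5| = 13.9 mL/min

14 mL/min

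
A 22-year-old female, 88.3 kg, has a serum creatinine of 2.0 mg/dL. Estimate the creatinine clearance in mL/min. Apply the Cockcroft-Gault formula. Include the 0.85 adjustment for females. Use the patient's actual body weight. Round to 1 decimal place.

CrCl = (140 − 22) × 88.3 / (72 × 2) × 0.85 = 10419.4 / 144.00 × 0.85 ≈ 61.5 mL/min

61.5 mL/min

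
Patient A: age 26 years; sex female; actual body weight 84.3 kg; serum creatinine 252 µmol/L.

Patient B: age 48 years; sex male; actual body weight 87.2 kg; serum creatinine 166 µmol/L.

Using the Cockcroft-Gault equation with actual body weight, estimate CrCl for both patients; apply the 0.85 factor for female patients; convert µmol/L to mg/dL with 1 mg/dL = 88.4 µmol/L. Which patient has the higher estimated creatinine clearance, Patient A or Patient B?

Patient A: SCr = 252 / 88.4 = 2.851 mg/dL
Patient A: CrCl = (140 − 26) × 84.3 / (72 × 2.851) × 0.85 = 9610.2 / 205.27 × 0.85 ≈ 39.8 mL/min
Patient B: SCr = 166 / 88.4 = 1.878 mg/dL
Patient B: CrCl = (140 − 48) × 87.2 / (72 × 1.878) = 8022.4 / 135.22 ≈ 59.3 mL/min
39.8 vs 59.3 mL/min → Patient B is higher.

Patient B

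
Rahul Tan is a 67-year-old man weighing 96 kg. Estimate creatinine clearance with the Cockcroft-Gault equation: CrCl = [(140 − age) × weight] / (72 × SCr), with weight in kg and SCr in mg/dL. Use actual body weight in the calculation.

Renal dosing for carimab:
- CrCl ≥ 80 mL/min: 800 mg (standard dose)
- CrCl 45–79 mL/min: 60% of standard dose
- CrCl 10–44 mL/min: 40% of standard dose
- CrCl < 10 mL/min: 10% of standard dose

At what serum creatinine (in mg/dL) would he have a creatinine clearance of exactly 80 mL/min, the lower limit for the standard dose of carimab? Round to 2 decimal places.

1.22 mg/dL

Standard dose requires CrCl ≥ 80 mL/min.
Set (140 − 67) × 96 / (72 × SCr) = 80
SCr = (140 − 67) × 96 / (72 × 80) = 1.217 mg/dL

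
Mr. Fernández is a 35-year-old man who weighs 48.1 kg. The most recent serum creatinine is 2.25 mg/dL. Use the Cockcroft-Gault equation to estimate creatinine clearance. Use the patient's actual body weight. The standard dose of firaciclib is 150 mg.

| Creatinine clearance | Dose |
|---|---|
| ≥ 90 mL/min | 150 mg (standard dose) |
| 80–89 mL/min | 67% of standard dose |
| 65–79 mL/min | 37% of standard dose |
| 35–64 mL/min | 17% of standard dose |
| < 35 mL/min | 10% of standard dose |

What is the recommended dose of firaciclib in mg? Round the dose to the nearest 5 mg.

15 mg

CrCl = (140 − 35) × 48.1 / (72 × 2.25) = 5050.5 / 162.00 ≈ 31.2 mL/min
CrCl ≈ 31 mL/min → bracket < 35 mL/min.
10% of 150 mg = 15 mg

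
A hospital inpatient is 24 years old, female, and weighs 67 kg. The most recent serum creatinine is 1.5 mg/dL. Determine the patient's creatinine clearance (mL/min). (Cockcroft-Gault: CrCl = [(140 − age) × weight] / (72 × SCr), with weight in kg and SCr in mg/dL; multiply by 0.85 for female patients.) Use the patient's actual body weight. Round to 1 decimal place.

61.2 mL/min

CrCl = (140 − 24) × 67 / (72 × 1.5) × 0.85 = 7772.0 / 108.00 × 0.85 ≈ 61.2 mL/min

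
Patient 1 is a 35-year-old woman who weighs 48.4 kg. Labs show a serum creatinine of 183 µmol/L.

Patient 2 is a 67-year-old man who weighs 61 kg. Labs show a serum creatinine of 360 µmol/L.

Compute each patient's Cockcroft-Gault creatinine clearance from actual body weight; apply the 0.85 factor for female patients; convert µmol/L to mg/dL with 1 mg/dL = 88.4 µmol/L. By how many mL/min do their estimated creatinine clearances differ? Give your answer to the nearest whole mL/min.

14 mL/min

Patient 1: SCr = 183 / 88.4 = 2.07 mg/dL
Patient 1: CrCl = (140 − 35) × 48.4 / (72 × 2.07) × 0.85 = 5082.0 / 149.04 × 0.85 ≈ 29.0 mL/min
Patient 2: SCr = 360 / 88.4 = 4.072 mg/dL
Patient 2: CrCl = (140 − 67) × 61 / (72 × 4.072) = 4453.0 / 293.18 ≈ 15.2 mL/min
|29.0 − 15.2| = 13.8 mL/min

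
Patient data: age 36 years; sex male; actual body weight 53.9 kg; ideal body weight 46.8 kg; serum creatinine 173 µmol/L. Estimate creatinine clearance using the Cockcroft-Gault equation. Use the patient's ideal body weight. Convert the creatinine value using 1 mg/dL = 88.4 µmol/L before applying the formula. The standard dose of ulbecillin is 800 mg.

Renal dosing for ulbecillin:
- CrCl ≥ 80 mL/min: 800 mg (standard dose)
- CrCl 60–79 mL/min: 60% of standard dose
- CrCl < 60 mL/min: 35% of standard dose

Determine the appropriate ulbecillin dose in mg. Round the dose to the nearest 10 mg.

280 mg

SCr = 173 / 88.4 = 1.957 mg/dL
CrCl = (140 − 36) × 46.8 / (72 × 1.957) = 4867.2 / 140.90 ≈ 34.5 mL/min
CrCl ≈ 35 mL/min → bracket < 60 mL/min.
35% of 800 mg = 280 mg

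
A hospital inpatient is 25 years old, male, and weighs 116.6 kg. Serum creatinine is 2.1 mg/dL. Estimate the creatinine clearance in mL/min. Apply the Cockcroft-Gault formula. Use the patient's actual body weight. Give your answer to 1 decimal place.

88.7 mL/min

CrCl = (140 − 25) × 116.6 / (72 × 2.1) = 13409.0 / 151.20 ≈ 88.7 mL/min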